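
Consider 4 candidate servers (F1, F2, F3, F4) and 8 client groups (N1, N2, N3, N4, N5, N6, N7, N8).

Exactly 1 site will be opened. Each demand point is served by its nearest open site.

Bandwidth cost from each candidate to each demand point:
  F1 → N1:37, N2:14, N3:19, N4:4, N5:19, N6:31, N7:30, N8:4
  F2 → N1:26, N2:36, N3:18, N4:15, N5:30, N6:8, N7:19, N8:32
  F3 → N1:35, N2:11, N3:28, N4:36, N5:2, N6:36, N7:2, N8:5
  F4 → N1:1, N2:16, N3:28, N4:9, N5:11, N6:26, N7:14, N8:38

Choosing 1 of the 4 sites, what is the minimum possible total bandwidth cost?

Open {F4}.
  N1→F4 1, N2→F4 16, N3→F4 28, N4→F4 9, N5→F4 11, N6→F4 26, N7→F4 14, N8→F4 38  ⇒ total 143.
Compare {F3}: total 155.
Compare {F1}: total 158.
No size-1 selection does better; minimum is 143.

143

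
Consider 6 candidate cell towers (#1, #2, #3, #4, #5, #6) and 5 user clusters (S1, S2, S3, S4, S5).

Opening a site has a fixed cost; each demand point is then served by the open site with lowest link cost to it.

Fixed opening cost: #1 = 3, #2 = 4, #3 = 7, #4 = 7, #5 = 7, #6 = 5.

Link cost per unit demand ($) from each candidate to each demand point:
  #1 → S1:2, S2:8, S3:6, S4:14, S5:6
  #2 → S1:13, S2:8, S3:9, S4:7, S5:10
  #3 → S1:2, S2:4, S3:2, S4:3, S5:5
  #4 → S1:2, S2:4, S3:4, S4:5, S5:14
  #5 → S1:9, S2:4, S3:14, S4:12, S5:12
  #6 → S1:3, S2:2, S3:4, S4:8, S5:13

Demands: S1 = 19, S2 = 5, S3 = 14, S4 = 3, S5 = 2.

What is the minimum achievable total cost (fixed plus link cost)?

107

Open {#3, #6}: assign each demand point to its cheapest open site.
  S1→#3 19×2=38, S2→#6 5×2=10, S3→#3 14×2=28, S4→#3 3×3=9, S5→#3 2×5=10
  link cost 95, fixed 12 → total 107.
Compare {#1, #3, #6}: link cost 95 + fixed 15 = 110.
Compare {#2, #3, #6}: link cost 95 + fixed 16 = 111.
Compare {#3}: link cost 105 + fixed 7 = 112.
All other subsets cost ≥ 110. Minimum total cost: 107.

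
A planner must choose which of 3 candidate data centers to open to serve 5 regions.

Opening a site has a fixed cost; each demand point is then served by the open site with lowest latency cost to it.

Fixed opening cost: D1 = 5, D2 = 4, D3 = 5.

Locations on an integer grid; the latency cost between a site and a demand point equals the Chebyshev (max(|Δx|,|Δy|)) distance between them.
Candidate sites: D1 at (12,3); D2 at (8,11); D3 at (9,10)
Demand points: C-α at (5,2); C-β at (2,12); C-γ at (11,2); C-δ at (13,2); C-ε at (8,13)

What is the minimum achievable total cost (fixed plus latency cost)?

26

Open {D1, D2}: assign each demand point to its cheapest open site.
  C-α→D1 7, C-β→D2 6, C-γ→D1 1, C-δ→D1 1, C-ε→D2 2
  latency cost 17, fixed 9 → total 26.
Compare {D1, D3}: latency cost 19 + fixed 10 = 29.
Compare {D1, D2, D3}: latency cost 17 + fixed 14 = 31.
Compare {D1}: latency cost 29 + fixed 5 = 34.
All other subsets cost ≥ 29. Minimum total cost: 26.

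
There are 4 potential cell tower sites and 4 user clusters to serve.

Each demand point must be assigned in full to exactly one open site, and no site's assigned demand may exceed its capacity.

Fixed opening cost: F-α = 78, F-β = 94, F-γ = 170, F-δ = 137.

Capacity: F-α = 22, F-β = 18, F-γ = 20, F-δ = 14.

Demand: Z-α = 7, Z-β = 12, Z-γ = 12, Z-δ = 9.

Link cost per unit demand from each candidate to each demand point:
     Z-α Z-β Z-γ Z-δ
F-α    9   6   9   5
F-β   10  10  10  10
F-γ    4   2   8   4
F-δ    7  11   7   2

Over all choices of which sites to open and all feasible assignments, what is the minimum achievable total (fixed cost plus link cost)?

Open {F-α, F-γ}; cheapest assignment that respects the capacities:
  F-α (cap 22, load 21): Z-γ, Z-δ — cost 12×9 + 9×5 = 153
  F-γ (cap 20, load 19): Z-α, Z-β — cost 7×4 + 12×2 = 52
  Shipping 205, fixed 248 → total 453.
  Any other capacity-feasible assignment to {F-α, F-γ} ships for at least 205.
Compare {F-α, F-β, F-γ}: its best feasible assignment gives total 547.
Compare {F-α, F-γ, F-δ}: its best feasible assignment gives total 563.
Every other set of open sites that can feasibly serve all demand totals ≥ 547 even under its best assignment. Minimum: 453.

453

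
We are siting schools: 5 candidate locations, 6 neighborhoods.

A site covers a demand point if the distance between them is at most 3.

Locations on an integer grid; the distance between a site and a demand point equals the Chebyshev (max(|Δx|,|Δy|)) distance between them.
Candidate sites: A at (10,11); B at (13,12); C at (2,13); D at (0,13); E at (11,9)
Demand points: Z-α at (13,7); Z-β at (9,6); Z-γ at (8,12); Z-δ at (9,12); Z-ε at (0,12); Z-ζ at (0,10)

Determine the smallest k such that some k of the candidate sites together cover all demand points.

2

Coverage sets (demand points within 3 of each site):
  A: {Z-γ, Z-δ}
  B: {}
  C: {Z-ε, Z-ζ}
  D: {Z-ε, Z-ζ}
  E: {Z-α, Z-β, Z-γ, Z-δ}
No single site covers all 6 demand points.
But {C, E} covers everything, so the minimum is 2.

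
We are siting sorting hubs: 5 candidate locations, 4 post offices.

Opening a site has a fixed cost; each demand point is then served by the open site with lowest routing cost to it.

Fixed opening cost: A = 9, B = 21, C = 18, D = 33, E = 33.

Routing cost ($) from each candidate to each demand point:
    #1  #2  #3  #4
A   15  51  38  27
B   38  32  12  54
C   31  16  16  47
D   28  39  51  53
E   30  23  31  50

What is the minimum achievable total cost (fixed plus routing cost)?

Open {A, C}: assign each demand point to its cheapest open site.
  #1→A 15, #2→C 16, #3→C 16, #4→A 27
  routing cost 74, fixed 27 → total 101.
Compare {A, B}: routing cost 86 + fixed 30 = 116.
Compare {A, B, C}: routing cost 70 + fixed 48 = 118.
Compare {C}: routing cost 110 + fixed 18 = 128.
All other subsets cost ≥ 116. Minimum total cost: 101.

101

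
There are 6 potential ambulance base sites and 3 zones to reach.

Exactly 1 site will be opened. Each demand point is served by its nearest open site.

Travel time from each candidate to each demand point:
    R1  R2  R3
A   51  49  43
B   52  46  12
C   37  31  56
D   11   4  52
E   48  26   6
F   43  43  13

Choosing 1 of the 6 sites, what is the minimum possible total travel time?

Open {D}.
  R1→D 11, R2→D 4, R3→D 52  ⇒ total 67.
Compare {E}: total 80.
Compare {F}: total 99.
No size-1 selection does better; minimum is 67.

67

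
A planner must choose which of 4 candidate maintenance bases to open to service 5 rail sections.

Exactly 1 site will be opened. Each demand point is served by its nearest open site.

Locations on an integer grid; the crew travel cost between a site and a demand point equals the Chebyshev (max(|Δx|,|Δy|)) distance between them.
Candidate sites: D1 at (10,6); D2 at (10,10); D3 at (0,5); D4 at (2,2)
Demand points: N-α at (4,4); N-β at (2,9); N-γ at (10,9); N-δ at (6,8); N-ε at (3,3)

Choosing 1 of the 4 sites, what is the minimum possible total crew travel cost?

24

Open {D4}.
  N-α→D4 2, N-β→D4 7, N-γ→D4 8, N-δ→D4 6, N-ε→D4 1  ⇒ total 24.
Compare {D2}: total 26.
Compare {D3}: total 27.
No size-1 selection does better; minimum is 24.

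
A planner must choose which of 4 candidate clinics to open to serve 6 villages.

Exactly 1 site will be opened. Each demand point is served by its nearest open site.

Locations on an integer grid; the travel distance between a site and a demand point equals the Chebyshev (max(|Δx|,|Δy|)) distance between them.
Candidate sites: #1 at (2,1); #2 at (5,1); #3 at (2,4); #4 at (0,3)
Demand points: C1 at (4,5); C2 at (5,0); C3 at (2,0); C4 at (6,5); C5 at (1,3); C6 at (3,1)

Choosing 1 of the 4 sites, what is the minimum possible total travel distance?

15

Open {#1}.
  C1→#1 4, C2→#1 3, C3→#1 1, C4→#1 4, C5→#1 2, C6→#1 1  ⇒ total 15.
Compare {#2}: total 18.
Compare {#3}: total 18.
No size-1 selection does better; minimum is 15.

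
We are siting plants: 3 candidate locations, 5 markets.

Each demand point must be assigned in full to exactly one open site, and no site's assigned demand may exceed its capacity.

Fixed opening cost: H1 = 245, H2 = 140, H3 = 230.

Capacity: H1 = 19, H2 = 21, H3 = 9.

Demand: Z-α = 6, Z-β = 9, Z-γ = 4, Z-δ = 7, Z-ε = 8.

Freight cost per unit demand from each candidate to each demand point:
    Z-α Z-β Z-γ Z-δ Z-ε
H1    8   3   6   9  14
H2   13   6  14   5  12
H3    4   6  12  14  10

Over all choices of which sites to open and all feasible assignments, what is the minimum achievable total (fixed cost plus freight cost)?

615

Open {H1, H2}; cheapest assignment that respects the capacities:
  H1 (cap 19, load 19): Z-α, Z-β, Z-γ — cost 6×8 + 9×3 + 4×6 = 99
  H2 (cap 21, load 15): Z-δ, Z-ε — cost 7×5 + 8×12 = 131
  Shipping 230, fixed 385 → total 615.
  Any other capacity-feasible assignment to {H1, H2} ships for at least 230.
Compare {H1, H2, H3}: its best feasible assignment gives total 821.
Every other set of open sites that can feasibly serve all demand totals ≥ 821 even under its best assignment. Minimum: 615.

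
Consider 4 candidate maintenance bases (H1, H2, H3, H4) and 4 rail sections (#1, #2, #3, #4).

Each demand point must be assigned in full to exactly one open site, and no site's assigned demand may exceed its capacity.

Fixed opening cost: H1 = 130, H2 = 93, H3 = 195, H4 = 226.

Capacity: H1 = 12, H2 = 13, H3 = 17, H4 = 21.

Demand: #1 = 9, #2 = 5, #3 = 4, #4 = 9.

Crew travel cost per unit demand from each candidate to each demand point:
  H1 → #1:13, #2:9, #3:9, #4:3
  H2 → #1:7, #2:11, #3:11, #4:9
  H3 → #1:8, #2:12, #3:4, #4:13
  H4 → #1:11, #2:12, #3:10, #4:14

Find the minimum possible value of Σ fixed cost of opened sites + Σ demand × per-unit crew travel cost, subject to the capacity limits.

545

Open {H2, H3}; cheapest assignment that respects the capacities:
  H2 (cap 13, load 13): #3, #4 — cost 4×11 + 9×9 = 125
  H3 (cap 17, load 14): #1, #2 — cost 9×8 + 5×12 = 132
  Shipping 257, fixed 288 → total 545.
  Any other capacity-feasible assignment to {H2, H3} ships for at least 257.
Compare {H1, H4}: its best feasible assignment gives total 582.
Compare {H1, H2, H3}: its best feasible assignment gives total 584.
Every other set of open sites that can feasibly serve all demand totals ≥ 582 even under its best assignment. Minimum: 545.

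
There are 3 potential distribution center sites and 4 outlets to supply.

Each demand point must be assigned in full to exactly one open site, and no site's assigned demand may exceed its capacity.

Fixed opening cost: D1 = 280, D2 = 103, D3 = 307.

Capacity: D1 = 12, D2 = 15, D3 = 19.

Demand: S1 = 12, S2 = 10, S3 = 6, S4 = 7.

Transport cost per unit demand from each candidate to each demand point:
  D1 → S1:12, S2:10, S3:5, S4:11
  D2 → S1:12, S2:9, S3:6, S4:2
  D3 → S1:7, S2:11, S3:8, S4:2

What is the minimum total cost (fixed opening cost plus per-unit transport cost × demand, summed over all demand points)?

Open {D1, D2, D3}; cheapest assignment that respects the capacities:
  D1 (cap 12, load 6): S3 — cost 6×5 = 30
  D2 (cap 15, load 10): S2 — cost 10×9 = 90
  D3 (cap 19, load 19): S1, S4 — cost 12×7 + 7×2 = 98
  Shipping 218, fixed 690 → total 908.
  Any other capacity-feasible assignment to {D1, D2, D3} ships for at least 218.
Total demand is 35 and no other set of sites has combined capacity ≥ 35, so {D1, D2, D3} is the only feasible choice of open sites. Minimum: 908.

908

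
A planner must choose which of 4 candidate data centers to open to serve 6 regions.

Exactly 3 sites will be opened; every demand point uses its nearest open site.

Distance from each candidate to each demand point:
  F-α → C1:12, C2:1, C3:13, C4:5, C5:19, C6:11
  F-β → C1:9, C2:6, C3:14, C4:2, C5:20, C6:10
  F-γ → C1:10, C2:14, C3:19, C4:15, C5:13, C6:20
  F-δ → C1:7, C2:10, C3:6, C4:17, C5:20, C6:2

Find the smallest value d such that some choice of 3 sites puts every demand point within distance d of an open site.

Open {F-α, F-β, F-γ}.
  Farthest demand point is C3 at distance 13 (to F-α); all others are ≤ 13.
With {F-α, F-γ, F-δ} the worst case is 13.
With {F-β, F-γ, F-δ} the worst case is 13.
No size-3 selection achieves below 13.

13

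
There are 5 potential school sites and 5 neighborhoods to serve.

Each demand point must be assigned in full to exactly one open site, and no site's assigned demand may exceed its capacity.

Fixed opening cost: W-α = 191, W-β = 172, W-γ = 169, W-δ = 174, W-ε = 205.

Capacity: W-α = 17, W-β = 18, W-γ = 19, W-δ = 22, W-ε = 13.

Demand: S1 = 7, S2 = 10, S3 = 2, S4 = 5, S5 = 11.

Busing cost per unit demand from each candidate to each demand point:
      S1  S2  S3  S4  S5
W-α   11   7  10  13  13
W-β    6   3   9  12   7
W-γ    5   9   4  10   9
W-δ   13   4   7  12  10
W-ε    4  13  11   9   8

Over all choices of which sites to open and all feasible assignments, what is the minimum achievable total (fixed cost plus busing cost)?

570

Open {W-β, W-γ}; cheapest assignment that respects the capacities:
  W-β (cap 18, load 17): S1, S2 — cost 7×6 + 10×3 = 72
  W-γ (cap 19, load 18): S3, S4, S5 — cost 2×4 + 5×10 + 11×9 = 157
  Shipping 229, fixed 341 → total 570.
  Any other capacity-feasible assignment to {W-β, W-γ} ships for at least 229.
Compare {W-β, W-δ}: its best feasible assignment gives total 579.
Compare {W-γ, W-δ}: its best feasible assignment gives total 586.
Every other set of open sites that can feasibly serve all demand totals ≥ 579 even under its best assignment. Minimum: 570.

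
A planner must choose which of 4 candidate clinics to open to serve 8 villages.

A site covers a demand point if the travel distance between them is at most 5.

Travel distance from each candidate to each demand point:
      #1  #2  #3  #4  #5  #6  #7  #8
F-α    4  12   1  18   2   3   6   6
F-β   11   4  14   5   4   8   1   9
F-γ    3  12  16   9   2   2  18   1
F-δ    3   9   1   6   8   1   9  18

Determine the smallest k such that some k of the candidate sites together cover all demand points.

3

Coverage sets (demand points within 5 of each site):
  F-α: {#1, #3, #5, #6}
  F-β: {#2, #4, #5, #7}
  F-γ: {#1, #5, #6, #8}
  F-δ: {#1, #3, #6}
No 2 sites suffice: every size-2 union leaves at least one demand point uncovered.
But {F-α, F-β, F-γ} covers everything, so the minimum is 3.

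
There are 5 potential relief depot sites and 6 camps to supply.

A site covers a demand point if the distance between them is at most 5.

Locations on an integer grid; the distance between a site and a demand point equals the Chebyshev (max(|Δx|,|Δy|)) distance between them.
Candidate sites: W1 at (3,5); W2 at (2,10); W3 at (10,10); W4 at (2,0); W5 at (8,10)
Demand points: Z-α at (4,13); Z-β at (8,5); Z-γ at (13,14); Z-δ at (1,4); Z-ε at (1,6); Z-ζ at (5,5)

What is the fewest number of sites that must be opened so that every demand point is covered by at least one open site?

Coverage sets (demand points within 5 of each site):
  W1: {Z-β, Z-δ, Z-ε, Z-ζ}
  W2: {Z-α, Z-ε, Z-ζ}
  W3: {Z-β, Z-γ, Z-ζ}
  W4: {Z-δ, Z-ζ}
  W5: {Z-α, Z-β, Z-γ, Z-ζ}
No single site covers all 6 demand points.
But {W1, W5} covers everything, so the minimum is 2.

2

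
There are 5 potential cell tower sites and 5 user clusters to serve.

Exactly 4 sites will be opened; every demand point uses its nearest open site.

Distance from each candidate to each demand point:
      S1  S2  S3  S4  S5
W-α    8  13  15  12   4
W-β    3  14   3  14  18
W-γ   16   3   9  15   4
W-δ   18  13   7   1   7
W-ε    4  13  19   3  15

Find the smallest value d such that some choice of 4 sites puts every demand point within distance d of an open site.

4

Open {W-α, W-β, W-γ, W-δ}.
  Farthest demand point is S5 at distance 4 (to W-α); all others are ≤ 4.
With {W-α, W-β, W-γ, W-ε} the worst case is 4.
With {W-β, W-γ, W-δ, W-ε} the worst case is 4.
No size-4 selection achieves below 4.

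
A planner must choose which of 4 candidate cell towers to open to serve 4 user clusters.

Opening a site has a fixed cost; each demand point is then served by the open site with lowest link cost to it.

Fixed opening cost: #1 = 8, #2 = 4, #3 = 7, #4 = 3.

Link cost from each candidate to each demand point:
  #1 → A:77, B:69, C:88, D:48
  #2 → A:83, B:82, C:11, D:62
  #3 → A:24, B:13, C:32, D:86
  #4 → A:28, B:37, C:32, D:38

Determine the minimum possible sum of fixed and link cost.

100

Open {#2, #3, #4}: assign each demand point to its cheapest open site.
  A→#3 24, B→#3 13, C→#2 11, D→#4 38
  link cost 86, fixed 14 → total 100.
Compare {#1, #2, #3, #4}: link cost 86 + fixed 22 = 108.
Compare {#1, #2, #3}: link cost 96 + fixed 19 = 115.
Compare {#3, #4}: link cost 107 + fixed 10 = 117.
All other subsets cost ≥ 108. Minimum total cost: 100.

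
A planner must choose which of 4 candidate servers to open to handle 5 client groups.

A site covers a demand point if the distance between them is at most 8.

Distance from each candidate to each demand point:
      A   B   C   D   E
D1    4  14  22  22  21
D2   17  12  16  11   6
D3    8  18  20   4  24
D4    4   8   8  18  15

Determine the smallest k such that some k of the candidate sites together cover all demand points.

3

Coverage sets (demand points within 8 of each site):
  D1: {A}
  D2: {E}
  D3: {A, D}
  D4: {A, B, C}
No 2 sites suffice: every size-2 union leaves at least one demand point uncovered.
But {D2, D3, D4} covers everything, so the minimum is 3.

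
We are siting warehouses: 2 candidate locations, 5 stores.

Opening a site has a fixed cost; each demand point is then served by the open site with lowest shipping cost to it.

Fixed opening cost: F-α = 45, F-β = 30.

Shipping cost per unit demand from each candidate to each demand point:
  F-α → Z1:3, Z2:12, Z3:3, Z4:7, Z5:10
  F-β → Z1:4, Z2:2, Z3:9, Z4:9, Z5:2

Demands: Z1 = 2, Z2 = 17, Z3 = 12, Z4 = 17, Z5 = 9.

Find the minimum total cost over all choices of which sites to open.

288

Open {F-α, F-β}: assign each demand point to its cheapest open site.
  Z1→F-α 2×3=6, Z2→F-β 17×2=34, Z3→F-α 12×3=36, Z4→F-α 17×7=119, Z5→F-β 9×2=18
  shipping cost 213, fixed 75 → total 288.
Compare {F-β}: shipping cost 321 + fixed 30 = 351.
Compare {F-α}: shipping cost 455 + fixed 45 = 500.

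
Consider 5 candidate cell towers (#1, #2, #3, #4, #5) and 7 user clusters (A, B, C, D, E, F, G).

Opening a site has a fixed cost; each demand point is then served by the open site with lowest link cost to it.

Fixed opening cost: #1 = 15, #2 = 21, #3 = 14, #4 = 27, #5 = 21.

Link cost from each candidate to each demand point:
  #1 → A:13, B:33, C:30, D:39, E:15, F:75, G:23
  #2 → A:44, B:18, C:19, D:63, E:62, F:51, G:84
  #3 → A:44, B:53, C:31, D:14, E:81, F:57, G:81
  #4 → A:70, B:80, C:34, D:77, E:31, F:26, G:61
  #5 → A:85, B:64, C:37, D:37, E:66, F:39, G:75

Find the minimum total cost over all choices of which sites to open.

203

Open {#1, #2, #3}: assign each demand point to its cheapest open site.
  A→#1 13, B→#2 18, C→#2 19, D→#3 14, E→#1 15, F→#2 51, G→#1 23
  link cost 153, fixed 50 → total 203.
Compare {#1, #2, #3, #4}: link cost 128 + fixed 77 = 205.
Compare {#1, #3, #4}: link cost 154 + fixed 56 = 210.
Compare {#1, #2, #3, #5}: link cost 141 + fixed 71 = 212.
All other subsets cost ≥ 205. Minimum total cost: 203.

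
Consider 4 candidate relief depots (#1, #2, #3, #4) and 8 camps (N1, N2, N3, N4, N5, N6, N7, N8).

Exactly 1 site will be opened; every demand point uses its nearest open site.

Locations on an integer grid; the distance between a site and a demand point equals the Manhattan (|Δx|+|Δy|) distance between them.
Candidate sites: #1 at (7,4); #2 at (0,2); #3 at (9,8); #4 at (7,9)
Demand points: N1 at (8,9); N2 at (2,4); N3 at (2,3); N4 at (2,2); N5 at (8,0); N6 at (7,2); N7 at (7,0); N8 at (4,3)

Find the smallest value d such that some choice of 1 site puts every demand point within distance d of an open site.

7

Open {#1}.
  Farthest demand point is N4 at distance 7 (to #1); all others are ≤ 7.
With {#4} the worst case is 12.
With {#3} the worst case is 13.
No size-1 selection achieves below 7.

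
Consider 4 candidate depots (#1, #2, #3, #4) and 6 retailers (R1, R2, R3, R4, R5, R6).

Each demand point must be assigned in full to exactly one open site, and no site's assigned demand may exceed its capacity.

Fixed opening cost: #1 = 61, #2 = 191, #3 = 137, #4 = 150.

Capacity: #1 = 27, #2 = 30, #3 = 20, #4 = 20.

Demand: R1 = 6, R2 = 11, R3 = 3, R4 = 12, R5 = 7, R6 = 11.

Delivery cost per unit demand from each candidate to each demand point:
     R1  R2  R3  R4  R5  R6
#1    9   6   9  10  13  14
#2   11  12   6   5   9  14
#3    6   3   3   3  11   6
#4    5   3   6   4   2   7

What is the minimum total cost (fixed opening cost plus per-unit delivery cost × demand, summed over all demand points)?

Open {#1, #3, #4}; cheapest assignment that respects the capacities:
  #1 (cap 27, load 11): R2 — cost 11×6 = 66
  #3 (cap 20, load 20): R1, R3, R6 — cost 6×6 + 3×3 + 11×6 = 111
  #4 (cap 20, load 19): R4, R5 — cost 12×4 + 7×2 = 62
  Shipping 239, fixed 348 → total 587.
  Any other capacity-feasible assignment to {#1, #3, #4} ships for at least 239.
Compare {#1, #2}: its best feasible assignment gives total 676.
Compare {#2, #3}: its best feasible assignment gives total 683.
Every other set of open sites that can feasibly serve all demand totals ≥ 676 even under its best assignment. Minimum: 587.

587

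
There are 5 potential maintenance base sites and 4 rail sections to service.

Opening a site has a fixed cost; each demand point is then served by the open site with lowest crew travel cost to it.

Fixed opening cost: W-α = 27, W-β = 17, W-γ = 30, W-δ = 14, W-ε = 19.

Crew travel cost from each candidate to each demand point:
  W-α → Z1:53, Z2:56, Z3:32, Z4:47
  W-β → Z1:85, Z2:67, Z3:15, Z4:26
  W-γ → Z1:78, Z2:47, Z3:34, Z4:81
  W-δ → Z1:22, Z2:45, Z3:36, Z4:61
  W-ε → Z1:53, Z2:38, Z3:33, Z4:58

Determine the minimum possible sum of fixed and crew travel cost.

Open {W-β, W-δ}: assign each demand point to its cheapest open site.
  Z1→W-δ 22, Z2→W-δ 45, Z3→W-β 15, Z4→W-β 26
  crew travel cost 108, fixed 31 → total 139.
Compare {W-β, W-δ, W-ε}: crew travel cost 101 + fixed 50 = 151.
Compare {W-α, W-β, W-δ}: crew travel cost 108 + fixed 58 = 166.
Compare {W-β, W-ε}: crew travel cost 132 + fixed 36 = 168.
All other subsets cost ≥ 151. Minimum total cost: 139.

139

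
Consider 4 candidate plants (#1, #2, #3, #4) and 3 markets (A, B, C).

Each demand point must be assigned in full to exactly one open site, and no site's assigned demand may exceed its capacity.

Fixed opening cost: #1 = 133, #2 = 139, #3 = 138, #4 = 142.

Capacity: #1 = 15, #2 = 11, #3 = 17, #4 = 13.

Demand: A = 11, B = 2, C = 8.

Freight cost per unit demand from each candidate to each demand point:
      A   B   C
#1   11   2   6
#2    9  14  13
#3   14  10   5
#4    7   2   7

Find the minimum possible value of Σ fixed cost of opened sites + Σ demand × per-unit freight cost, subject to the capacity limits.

Open {#3, #4}; cheapest assignment that respects the capacities:
  #3 (cap 17, load 8): C — cost 8×5 = 40
  #4 (cap 13, load 13): A, B — cost 11×7 + 2×2 = 81
  Shipping 121, fixed 280 → total 401.
  Any other capacity-feasible assignment to {#3, #4} ships for at least 121.
Compare {#1, #4}: its best feasible assignment gives total 404.
Compare {#1, #2}: its best feasible assignment gives total 423.
Every other set of open sites that can feasibly serve all demand totals ≥ 404 even under its best assignment. Minimum: 401.

401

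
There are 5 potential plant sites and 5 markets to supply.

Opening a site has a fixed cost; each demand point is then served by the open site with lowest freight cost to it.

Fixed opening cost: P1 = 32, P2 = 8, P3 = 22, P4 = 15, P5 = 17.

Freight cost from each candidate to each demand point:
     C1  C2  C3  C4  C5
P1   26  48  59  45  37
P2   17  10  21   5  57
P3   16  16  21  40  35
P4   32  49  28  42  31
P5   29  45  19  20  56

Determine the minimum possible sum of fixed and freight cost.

107

Open {P2, P4}: assign each demand point to its cheapest open site.
  C1→P2 17, C2→P2 10, C3→P2 21, C4→P2 5, C5→P4 31
  freight cost 84, fixed 23 → total 107.
Compare {P2, P3}: freight cost 87 + fixed 30 = 117.
Compare {P2}: freight cost 110 + fixed 8 = 118.
Compare {P2, P4, P5}: freight cost 82 + fixed 40 = 122.
All other subsets cost ≥ 117. Minimum total cost: 107.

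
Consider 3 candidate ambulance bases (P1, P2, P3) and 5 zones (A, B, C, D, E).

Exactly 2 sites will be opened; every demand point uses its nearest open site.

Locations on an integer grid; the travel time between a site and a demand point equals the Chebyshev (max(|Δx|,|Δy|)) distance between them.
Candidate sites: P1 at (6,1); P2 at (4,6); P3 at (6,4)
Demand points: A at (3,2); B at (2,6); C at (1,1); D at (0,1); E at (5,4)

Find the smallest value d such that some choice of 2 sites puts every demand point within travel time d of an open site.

5

Open {P1, P2}.
  Farthest demand point is C at travel time 5 (to P1); all others are ≤ 5.
With {P2, P3} the worst case is 5.
With {P1, P3} the worst case is 6.
No size-2 selection achieves below 5.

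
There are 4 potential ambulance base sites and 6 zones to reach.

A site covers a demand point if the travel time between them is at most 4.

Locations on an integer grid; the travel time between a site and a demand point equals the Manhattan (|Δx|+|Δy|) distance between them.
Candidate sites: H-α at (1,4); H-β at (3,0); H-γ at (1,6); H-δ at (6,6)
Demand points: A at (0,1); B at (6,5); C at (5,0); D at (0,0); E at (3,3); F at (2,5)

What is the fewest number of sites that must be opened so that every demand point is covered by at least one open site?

Coverage sets (demand points within 4 of each site):
  H-α: {A, E, F}
  H-β: {A, C, D, E}
  H-γ: {F}
  H-δ: {B}
No 2 sites suffice: every size-2 union leaves at least one demand point uncovered.
But {H-α, H-β, H-δ} covers everything, so the minimum is 3.

3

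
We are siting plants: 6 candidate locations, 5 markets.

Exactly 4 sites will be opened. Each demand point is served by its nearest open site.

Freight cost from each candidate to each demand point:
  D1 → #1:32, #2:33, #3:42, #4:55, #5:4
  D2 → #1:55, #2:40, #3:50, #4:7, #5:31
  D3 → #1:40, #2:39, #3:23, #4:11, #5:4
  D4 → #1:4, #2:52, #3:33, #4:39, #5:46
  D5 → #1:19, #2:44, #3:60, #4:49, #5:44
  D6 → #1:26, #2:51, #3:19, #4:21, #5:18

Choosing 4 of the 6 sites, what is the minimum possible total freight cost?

Open {D1, D2, D4, D6}.
  #1→D4 4, #2→D1 33, #3→D6 19, #4→D2 7, #5→D1 4  ⇒ total 67.
Compare {D1, D2, D3, D4}: total 71.
Compare {D1, D3, D4, D6}: total 71.
No size-4 selection does better; minimum is 67.

67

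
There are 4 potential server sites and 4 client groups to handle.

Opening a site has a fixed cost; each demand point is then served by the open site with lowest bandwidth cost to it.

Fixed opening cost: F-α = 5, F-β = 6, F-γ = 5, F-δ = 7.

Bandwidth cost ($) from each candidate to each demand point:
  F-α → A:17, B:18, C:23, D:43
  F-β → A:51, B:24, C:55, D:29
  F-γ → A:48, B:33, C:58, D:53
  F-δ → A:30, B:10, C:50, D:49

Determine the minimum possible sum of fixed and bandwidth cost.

97

Open {F-α, F-β, F-δ}: assign each demand point to its cheapest open site.
  A→F-α 17, B→F-δ 10, C→F-α 23, D→F-β 29
  bandwidth cost 79, fixed 18 → total 97.
Compare {F-α, F-β}: bandwidth cost 87 + fixed 11 = 98.
Compare {F-α, F-β, F-γ, F-δ}: bandwidth cost 79 + fixed 23 = 102.
Compare {F-α, F-β, F-γ}: bandwidth cost 87 + fixed 16 = 103.
All other subsets cost ≥ 98. Minimum total cost: 97.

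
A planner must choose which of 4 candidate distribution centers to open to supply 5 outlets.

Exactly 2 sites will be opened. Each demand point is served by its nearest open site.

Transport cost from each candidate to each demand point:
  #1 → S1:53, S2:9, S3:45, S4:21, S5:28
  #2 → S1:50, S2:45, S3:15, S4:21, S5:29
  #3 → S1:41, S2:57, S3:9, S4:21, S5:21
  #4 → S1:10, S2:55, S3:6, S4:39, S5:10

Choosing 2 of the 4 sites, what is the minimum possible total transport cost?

Open {#1, #4}.
  S1→#4 10, S2→#1 9, S3→#4 6, S4→#1 21, S5→#4 10  ⇒ total 56.
Compare {#2, #4}: total 92.
Compare {#1, #3}: total 101.
No size-2 selection does better; minimum is 56.

56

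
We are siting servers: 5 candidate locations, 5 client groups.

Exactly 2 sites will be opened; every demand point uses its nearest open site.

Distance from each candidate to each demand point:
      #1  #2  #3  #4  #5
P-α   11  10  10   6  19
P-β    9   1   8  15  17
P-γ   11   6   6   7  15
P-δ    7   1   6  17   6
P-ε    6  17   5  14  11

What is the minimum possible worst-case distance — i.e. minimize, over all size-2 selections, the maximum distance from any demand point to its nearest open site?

7

Open {P-α, P-δ}.
  Farthest demand point is #1 at distance 7 (to P-δ); all others are ≤ 7.
With {P-γ, P-δ} the worst case is 7.
With {P-α, P-ε} the worst case is 11.
No size-2 selection achieves below 7.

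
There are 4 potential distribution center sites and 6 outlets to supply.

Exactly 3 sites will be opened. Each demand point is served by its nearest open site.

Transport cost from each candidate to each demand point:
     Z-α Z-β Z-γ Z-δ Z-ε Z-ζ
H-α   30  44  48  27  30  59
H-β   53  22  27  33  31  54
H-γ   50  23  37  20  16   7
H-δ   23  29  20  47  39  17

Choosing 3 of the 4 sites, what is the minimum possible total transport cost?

Open {H-β, H-γ, H-δ}.
  Z-α→H-δ 23, Z-β→H-β 22, Z-γ→H-δ 20, Z-δ→H-γ 20, Z-ε→H-γ 16, Z-ζ→H-γ 7  ⇒ total 108.
Compare {H-α, H-γ, H-δ}: total 109.
Compare {H-α, H-β, H-γ}: total 122.
No size-3 selection does better; minimum is 108.

108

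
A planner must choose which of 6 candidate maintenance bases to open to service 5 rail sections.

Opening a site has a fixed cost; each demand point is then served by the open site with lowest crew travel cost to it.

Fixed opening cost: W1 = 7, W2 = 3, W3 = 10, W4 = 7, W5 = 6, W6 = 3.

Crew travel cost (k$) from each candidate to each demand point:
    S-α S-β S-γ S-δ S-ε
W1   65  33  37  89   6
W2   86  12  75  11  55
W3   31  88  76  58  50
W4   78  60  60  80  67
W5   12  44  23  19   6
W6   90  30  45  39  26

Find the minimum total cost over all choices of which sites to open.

Open {W2, W5}: assign each demand point to its cheapest open site.
  S-α→W5 12, S-β→W2 12, S-γ→W5 23, S-δ→W2 11, S-ε→W5 6
  crew travel cost 64, fixed 9 → total 73.
Compare {W2, W5, W6}: crew travel cost 64 + fixed 12 = 76.
Compare {W1, W2, W5}: crew travel cost 64 + fixed 16 = 80.
Compare {W2, W4, W5}: crew travel cost 64 + fixed 16 = 80.
All other subsets cost ≥ 76. Minimum total cost: 73.

73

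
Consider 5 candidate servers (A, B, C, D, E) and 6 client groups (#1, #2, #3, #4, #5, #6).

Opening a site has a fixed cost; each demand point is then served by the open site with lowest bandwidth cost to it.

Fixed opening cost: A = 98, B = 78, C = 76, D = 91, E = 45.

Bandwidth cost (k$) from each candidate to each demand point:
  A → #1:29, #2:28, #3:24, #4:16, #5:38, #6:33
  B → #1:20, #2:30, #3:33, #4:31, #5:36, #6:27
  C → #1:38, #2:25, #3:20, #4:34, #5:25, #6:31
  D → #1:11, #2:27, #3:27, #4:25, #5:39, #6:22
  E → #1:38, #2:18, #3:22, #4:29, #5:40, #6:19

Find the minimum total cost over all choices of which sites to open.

211

Open {E}: assign each demand point to its cheapest open site.
  #1→E 38, #2→E 18, #3→E 22, #4→E 29, #5→E 40, #6→E 19
  bandwidth cost 166, fixed 45 → total 211.
Compare {D}: bandwidth cost 151 + fixed 91 = 242.
Compare {C}: bandwidth cost 173 + fixed 76 = 249.
Compare {B}: bandwidth cost 177 + fixed 78 = 255.
All other subsets cost ≥ 242. Minimum total cost: 211.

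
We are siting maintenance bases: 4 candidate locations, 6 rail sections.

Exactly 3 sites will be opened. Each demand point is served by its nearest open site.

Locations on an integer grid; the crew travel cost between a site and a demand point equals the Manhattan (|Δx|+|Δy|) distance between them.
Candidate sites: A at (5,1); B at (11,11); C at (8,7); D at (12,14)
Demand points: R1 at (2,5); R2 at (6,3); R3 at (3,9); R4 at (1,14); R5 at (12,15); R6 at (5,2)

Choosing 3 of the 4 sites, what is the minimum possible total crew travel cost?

30

Open {A, C, D}.
  R1→A 7, R2→A 3, R3→C 7, R4→D 11, R5→D 1, R6→A 1  ⇒ total 30.
Compare {A, B, D}: total 33.
Compare {A, B, C}: total 36.
No size-3 selection does better; minimum is 30.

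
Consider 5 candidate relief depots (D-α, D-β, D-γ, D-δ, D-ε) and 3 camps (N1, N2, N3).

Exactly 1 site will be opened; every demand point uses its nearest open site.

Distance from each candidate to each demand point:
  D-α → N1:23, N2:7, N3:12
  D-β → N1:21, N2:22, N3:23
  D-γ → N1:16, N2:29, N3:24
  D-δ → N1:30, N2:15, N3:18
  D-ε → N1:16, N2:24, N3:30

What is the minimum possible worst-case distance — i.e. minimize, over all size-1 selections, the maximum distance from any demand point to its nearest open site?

23

Open {D-α}.
  Farthest demand point is N1 at distance 23 (to D-α); all others are ≤ 23.
With {D-β} the worst case is 23.
With {D-γ} the worst case is 29.
No size-1 selection achieves below 23.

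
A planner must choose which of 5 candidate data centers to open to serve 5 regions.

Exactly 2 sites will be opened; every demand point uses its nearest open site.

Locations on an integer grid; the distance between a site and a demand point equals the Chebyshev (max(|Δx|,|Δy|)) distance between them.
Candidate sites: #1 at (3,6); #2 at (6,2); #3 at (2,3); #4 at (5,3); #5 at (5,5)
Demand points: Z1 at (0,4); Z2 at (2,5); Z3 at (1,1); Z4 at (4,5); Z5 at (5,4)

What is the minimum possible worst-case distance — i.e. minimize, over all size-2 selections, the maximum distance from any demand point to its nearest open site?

Open {#1, #3}.
  Farthest demand point is Z1 at distance 2 (to #3); all others are ≤ 2.
With {#2, #3} the worst case is 2.
With {#3, #4} the worst case is 2.
No size-2 selection achieves below 2.

2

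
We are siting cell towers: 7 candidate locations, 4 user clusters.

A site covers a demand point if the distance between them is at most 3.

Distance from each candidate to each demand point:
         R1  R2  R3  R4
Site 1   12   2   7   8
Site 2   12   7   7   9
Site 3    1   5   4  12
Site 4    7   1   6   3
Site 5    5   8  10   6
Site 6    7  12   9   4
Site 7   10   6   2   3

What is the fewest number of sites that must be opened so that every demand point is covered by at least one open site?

3

Coverage sets (demand points within 3 of each site):
  Site 1: {R2}
  Site 2: {}
  Site 3: {R1}
  Site 4: {R2, R4}
  Site 5: {}
  Site 6: {}
  Site 7: {R3, R4}
No 2 sites suffice: every size-2 union leaves at least one demand point uncovered.
But {Site 1, Site 3, Site 7} covers everything, so the minimum is 3.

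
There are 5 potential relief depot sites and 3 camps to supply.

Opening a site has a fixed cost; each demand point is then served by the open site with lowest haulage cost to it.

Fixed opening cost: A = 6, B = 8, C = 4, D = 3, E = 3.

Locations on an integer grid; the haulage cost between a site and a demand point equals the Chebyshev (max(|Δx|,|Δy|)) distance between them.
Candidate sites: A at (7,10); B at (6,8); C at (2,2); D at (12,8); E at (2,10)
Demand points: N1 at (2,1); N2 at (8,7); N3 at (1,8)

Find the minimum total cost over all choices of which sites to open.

16

Open {C, E}: assign each demand point to its cheapest open site.
  N1→C 1, N2→C 6, N3→E 2
  haulage cost 9, fixed 7 → total 16.
Compare {C}: haulage cost 13 + fixed 4 = 17.
Compare {C, D, E}: haulage cost 7 + fixed 10 = 17.
Compare {C, D}: haulage cost 11 + fixed 7 = 18.
All other subsets cost ≥ 17. Minimum total cost: 16.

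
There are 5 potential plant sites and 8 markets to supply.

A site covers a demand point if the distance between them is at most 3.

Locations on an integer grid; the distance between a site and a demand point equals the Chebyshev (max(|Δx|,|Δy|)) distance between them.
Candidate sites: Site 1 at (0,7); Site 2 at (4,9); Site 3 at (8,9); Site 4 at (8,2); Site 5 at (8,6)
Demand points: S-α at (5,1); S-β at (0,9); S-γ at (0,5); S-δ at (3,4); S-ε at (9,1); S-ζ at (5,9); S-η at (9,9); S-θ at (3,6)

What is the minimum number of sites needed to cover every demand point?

3

Coverage sets (demand points within 3 of each site):
  Site 1: {S-β, S-γ, S-δ, S-θ}
  Site 2: {S-ζ, S-θ}
  Site 3: {S-ζ, S-η}
  Site 4: {S-α, S-ε}
  Site 5: {S-ζ, S-η}
No 2 sites suffice: every size-2 union leaves at least one demand point uncovered.
But {Site 1, Site 3, Site 4} covers everything, so the minimum is 3.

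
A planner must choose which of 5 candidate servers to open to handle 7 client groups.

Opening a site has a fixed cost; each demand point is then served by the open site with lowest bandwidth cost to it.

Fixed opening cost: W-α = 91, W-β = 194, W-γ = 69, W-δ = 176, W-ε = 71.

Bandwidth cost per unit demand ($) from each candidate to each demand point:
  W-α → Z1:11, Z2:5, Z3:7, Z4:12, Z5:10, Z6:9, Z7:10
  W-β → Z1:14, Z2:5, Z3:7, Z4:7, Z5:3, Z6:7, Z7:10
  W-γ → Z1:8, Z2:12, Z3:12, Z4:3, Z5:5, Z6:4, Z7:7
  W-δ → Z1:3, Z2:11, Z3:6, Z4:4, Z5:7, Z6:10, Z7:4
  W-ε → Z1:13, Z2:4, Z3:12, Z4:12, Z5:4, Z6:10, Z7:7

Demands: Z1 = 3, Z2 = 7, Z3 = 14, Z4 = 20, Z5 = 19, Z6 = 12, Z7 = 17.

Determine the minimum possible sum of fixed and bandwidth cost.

Open {W-α, W-γ}: assign each demand point to its cheapest open site.
  Z1→W-γ 3×8=24, Z2→W-α 7×5=35, Z3→W-α 14×7=98, Z4→W-γ 20×3=60, Z5→W-γ 19×5=95, Z6→W-γ 12×4=48, Z7→W-γ 17×7=119
  bandwidth cost 479, fixed 160 → total 639.
Compare {W-γ, W-ε}: bandwidth cost 523 + fixed 140 = 663.
Compare {W-γ}: bandwidth cost 598 + fixed 69 = 667.
Compare {W-α, W-γ, W-ε}: bandwidth cost 453 + fixed 231 = 684.
All other subsets cost ≥ 663. Minimum total cost: 639.

639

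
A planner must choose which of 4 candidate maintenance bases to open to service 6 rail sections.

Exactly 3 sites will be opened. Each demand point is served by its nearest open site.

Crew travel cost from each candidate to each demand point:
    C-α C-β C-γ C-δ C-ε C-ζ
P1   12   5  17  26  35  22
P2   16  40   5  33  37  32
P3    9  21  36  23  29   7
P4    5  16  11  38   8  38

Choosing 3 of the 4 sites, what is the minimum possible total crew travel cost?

Open {P1, P3, P4}.
  C-α→P4 5, C-β→P1 5, C-γ→P4 11, C-δ→P3 23, C-ε→P4 8, C-ζ→P3 7  ⇒ total 59.
Compare {P2, P3, P4}: total 64.
Compare {P1, P2, P4}: total 71.
No size-3 selection does better; minimum is 59.

59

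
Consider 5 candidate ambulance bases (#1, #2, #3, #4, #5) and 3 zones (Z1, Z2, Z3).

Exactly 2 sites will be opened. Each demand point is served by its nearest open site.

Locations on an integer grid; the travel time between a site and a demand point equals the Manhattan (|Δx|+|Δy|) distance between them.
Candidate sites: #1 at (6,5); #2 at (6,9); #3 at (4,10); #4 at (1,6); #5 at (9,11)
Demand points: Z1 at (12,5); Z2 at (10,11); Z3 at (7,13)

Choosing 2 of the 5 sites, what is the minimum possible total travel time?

11

Open {#1, #5}.
  Z1→#1 6, Z2→#5 1, Z3→#5 4  ⇒ total 11.
Compare {#2, #5}: total 14.
Compare {#3, #5}: total 14.
No size-2 selection does better; minimum is 11.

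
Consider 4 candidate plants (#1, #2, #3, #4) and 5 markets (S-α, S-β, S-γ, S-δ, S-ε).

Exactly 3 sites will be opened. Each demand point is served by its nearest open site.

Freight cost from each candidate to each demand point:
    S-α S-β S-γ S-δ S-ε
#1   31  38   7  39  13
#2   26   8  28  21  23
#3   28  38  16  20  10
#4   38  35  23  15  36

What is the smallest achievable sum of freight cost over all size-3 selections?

69

Open {#1, #2, #4}.
  S-α→#2 26, S-β→#2 8, S-γ→#1 7, S-δ→#4 15, S-ε→#1 13  ⇒ total 69.
Compare {#1, #2, #3}: total 71.
Compare {#2, #3, #4}: total 75.
No size-3 selection does better; minimum is 69.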